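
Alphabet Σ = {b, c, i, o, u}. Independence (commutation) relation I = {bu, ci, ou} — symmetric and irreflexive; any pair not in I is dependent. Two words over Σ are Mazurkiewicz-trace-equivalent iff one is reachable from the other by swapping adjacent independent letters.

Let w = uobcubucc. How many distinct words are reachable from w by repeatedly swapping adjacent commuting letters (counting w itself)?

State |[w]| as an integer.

9

drop 0:u onto floor
drop 1:o onto floor
drop 2:b onto {1:o}
drop 3:c onto {0:u, 2:b}
drop 4:u onto {3:c}
drop 5:b onto {3:c}
drop 6:u onto {4:u}
drop 7:c onto {5:b, 6:u}
drop 8:c onto {7:c}
ground layer = {0:u, 1:o}
drop-orders for the pieces not yet dropped (sum over which currently-grounded one goes next):
  1 to go: {8} 1
  2 to go: {7,8} 1
  3 to go: {5,7,8} 1  {6,7,8} 1
  4 to go: {4,6,7,8} 1  {5,6,7,8} 2
  5 to go: {4,5,6,7,8} 3
  6 to go: {3,4,5,6,7,8} 3
  7 to go: {0,3,4,5,6,7,8} 3  {2,3,4,5,6,7,8} 3
  if 0:u drops first: 3 orders
  if 1:o drops first: 6 orders
heap linearizations: 9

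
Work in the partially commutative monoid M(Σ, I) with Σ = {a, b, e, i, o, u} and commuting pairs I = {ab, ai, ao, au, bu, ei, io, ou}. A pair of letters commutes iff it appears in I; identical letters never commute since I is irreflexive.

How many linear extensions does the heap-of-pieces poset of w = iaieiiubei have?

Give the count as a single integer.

60

#0=i has no predecessor
#1=a has no predecessor
#2=i depends on [0:i]
#3=e depends on [1:a]
#4=i depends on [2:i]
#5=i depends on [4:i]
#6=u depends on [3:e, 5:i]
#7=b depends on [3:e, 5:i]
#8=e depends on [6:u, 7:b]
#9=i depends on [6:u, 7:b]
sources: [0:i, 1:a]
N(rest) = Σ N(rest − s) over sources s of rest; N(one piece) = 1:
  size 1 → [8]=1  [9]=1
  size 2 → [8,9]=2
  size 3 → [6,8,9]=2  [7,8,9]=2
  size 4 → [6,7,8,9]=4
  size 5 → [3,6,7,8,9]=4  [5,6,7,8,9]=4
  size 6 → [1,3,6,7,8,9]=4  [3,5,6,7,8,9]=8  [4,5,6,7,8,9]=4
  size 7 → [1,3,5,6,7,8,9]=12  [2,4,5,6,7,8,9]=4  [3,4,5,6,7,8,9]=12
  size 8 → [0,2,4,5,6,7,8,9]=4  [1,3,4,5,6,7,8,9]=24  [2,3,4,5,6,7,8,9]=16
  first=0(i) contributes 40
  first=1(a) contributes 20
|[w]| = 60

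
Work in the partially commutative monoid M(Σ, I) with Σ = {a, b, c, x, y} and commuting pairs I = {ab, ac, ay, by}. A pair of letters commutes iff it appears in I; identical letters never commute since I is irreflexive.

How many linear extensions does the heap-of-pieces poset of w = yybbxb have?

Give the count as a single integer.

6

0(y) covers ∅
1(y) covers 0:y
2(b) covers ∅
3(b) covers 2:b
4(x) covers 1:y, 3:b
5(b) covers 4:x
floor of heap: 0:y, 2:b
completions by unplaced set U, small U first (add the entries for U minus each lowest piece of U):
  |U|=1: {5}:1
  |U|=2: {4,5}:1
  |U|=3: {1,4,5}:1  {3,4,5}:1
  |U|=4: {0,1,4,5}:1  {1,3,4,5}:2  {2,3,4,5}:1
  start at 0(y): 3
  start at 2(b): 3
sum over floor = 6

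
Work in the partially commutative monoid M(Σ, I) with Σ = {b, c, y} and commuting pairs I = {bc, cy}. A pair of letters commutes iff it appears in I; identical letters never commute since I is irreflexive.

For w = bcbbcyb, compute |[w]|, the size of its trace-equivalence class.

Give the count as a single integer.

drop 0:b onto floor
drop 1:c onto floor
drop 2:b onto {0:b}
drop 3:b onto {2:b}
drop 4:c onto {1:c}
drop 5:y onto {3:b}
drop 6:b onto {5:y}
ground layer = {0:b, 1:c}
drop-orders for the pieces not yet dropped (sum over which currently-grounded one goes next):
  1 to go: {4} 1  {6} 1
  2 to go: {1,4} 1  {4,6} 2  {5,6} 1
  3 to go: {1,4,6} 3  {3,5,6} 1  {4,5,6} 3
  4 to go: {1,4,5,6} 6  {2,3,5,6} 1  {3,4,5,6} 4
  5 to go: {0,2,3,5,6} 1  {1,3,4,5,6} 10  {2,3,4,5,6} 5
  if 0:b drops first: 15 orders
  if 1:c drops first: 6 orders
heap linearizations: 21

21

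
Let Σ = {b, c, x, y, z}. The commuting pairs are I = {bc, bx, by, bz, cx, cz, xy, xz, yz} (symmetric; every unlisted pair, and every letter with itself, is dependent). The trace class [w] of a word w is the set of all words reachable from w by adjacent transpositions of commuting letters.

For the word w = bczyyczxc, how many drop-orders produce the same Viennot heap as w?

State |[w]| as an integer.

1512

piece 0:b — minimal
piece 1:c — minimal
piece 2:z — minimal
piece 3:y rests on {1:c}
piece 4:y rests on {3:y}
piece 5:c rests on {4:y}
piece 6:z rests on {2:z}
piece 7:x — minimal
piece 8:c rests on {5:c}
minimal pieces: {0:b, 1:c, 2:z, 7:x}
ways to finish when only these pieces remain (= sum over removing one remaining piece with nothing left below it):
  1 left: {0}→1  {6}→1  {7}→1  {8}→1
  2 left: {0,6}→2  {0,7}→2  {0,8}→2  {2,6}→1  {5,8}→1  {6,7}→2  {6,8}→2  {7,8}→2
  3 left: {0,2,6}→3  {0,5,8}→3  {0,6,7}→6  {0,6,8}→6  {0,7,8}→6  {2,6,7}→3  {2,6,8}→3  {4,5,8}→1  {5,6,8}→3  {5,7,8}→3  {6,7,8}→6
  4 left: {0,2,6,7}→12  {0,2,6,8}→12  {0,4,5,8}→4  {0,5,6,8}→12  {0,5,7,8}→12  {0,6,7,8}→24  {2,5,6,8}→6  {2,6,7,8}→12  {3,4,5,8}→1  {4,5,6,8}→4  {4,5,7,8}→4  {5,6,7,8}→12
  5 left: {0,2,5,6,8}→30  {0,2,6,7,8}→60  {0,3,4,5,8}→5  {0,4,5,6,8}→20  {0,4,5,7,8}→20  {0,5,6,7,8}→60  {1,3,4,5,8}→1  {2,4,5,6,8}→10  {2,5,6,7,8}→30  {3,4,5,6,8}→5  {3,4,5,7,8}→5  {4,5,6,7,8}→20
  6 left: {0,1,3,4,5,8}→6  {0,2,4,5,6,8}→60  {0,2,5,6,7,8}→180  {0,3,4,5,6,8}→30  {0,3,4,5,7,8}→30  {0,4,5,6,7,8}→120  {1,3,4,5,6,8}→6  {1,3,4,5,7,8}→6  {2,3,4,5,6,8}→15  {2,4,5,6,7,8}→60  {3,4,5,6,7,8}→30
  7 left: {0,1,3,4,5,6,8}→42  {0,1,3,4,5,7,8}→42  {0,2,3,4,5,6,8}→105  {0,2,4,5,6,7,8}→420  {0,3,4,5,6,7,8}→210  {1,2,3,4,5,6,8}→21  {1,3,4,5,6,7,8}→42  {2,3,4,5,6,7,8}→105
  placing 0:b first → 168 extensions
  placing 1:c first → 840 extensions
  placing 2:z first → 336 extensions
  placing 7:x first → 168 extensions
total linear extensions = 1512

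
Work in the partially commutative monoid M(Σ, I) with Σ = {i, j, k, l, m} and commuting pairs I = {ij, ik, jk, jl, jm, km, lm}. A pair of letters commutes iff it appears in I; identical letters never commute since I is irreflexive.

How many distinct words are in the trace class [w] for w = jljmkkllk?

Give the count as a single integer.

piece 0:j — minimal
piece 1:l — minimal
piece 2:j rests on {0:j}
piece 3:m — minimal
piece 4:k rests on {1:l}
piece 5:k rests on {4:k}
piece 6:l rests on {5:k}
piece 7:l rests on {6:l}
piece 8:k rests on {7:l}
minimal pieces: {0:j, 1:l, 3:m}
ways to finish when only these pieces remain (= sum over removing one remaining piece with nothing left below it):
  1 left: {2}→1  {3}→1  {8}→1
  2 left: {0,2}→1  {2,3}→2  {2,8}→2  {3,8}→2  {7,8}→1
  3 left: {0,2,3}→3  {0,2,8}→3  {2,3,8}→6  {2,7,8}→3  {3,7,8}→3  {6,7,8}→1
  4 left: {0,2,3,8}→12  {0,2,7,8}→6  {2,3,7,8}→12  {2,6,7,8}→4  {3,6,7,8}→4  {5,6,7,8}→1
  5 left: {0,2,3,7,8}→30  {0,2,6,7,8}→10  {2,3,6,7,8}→20  {2,5,6,7,8}→5  {3,5,6,7,8}→5  {4,5,6,7,8}→1
  6 left: {0,2,3,6,7,8}→60  {0,2,5,6,7,8}→15  {1,4,5,6,7,8}→1  {2,3,5,6,7,8}→30  {2,4,5,6,7,8}→6  {3,4,5,6,7,8}→6
  7 left: {0,2,3,5,6,7,8}→105  {0,2,4,5,6,7,8}→21  {1,2,4,5,6,7,8}→7  {1,3,4,5,6,7,8}→7  {2,3,4,5,6,7,8}→42
  placing 0:j first → 56 extensions
  placing 1:l first → 168 extensions
  placing 3:m first → 28 extensions
total linear extensions = 252

252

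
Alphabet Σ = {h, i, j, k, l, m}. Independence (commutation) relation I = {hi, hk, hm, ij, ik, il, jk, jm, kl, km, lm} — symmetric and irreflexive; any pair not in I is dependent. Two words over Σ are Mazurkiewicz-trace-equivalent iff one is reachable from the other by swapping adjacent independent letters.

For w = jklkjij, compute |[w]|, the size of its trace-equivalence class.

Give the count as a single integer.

105

0(j) covers ∅
1(k) covers ∅
2(l) covers 0:j
3(k) covers 1:k
4(j) covers 2:l
5(i) covers ∅
6(j) covers 4:j
floor of heap: 0:j, 1:k, 5:i
completions by unplaced set U, small U first (add the entries for U minus each lowest piece of U):
  |U|=1: {3}:1  {5}:1  {6}:1
  |U|=2: {1,3}:1  {3,5}:2  {3,6}:2  {4,6}:1  {5,6}:2
  |U|=3: {1,3,5}:3  {1,3,6}:3  {2,4,6}:1  {3,4,6}:3  {3,5,6}:6  {4,5,6}:3
  |U|=4: {0,2,4,6}:1  {1,3,4,6}:6  {1,3,5,6}:12  {2,3,4,6}:4  {2,4,5,6}:4  {3,4,5,6}:12
  |U|=5: {0,2,3,4,6}:5  {0,2,4,5,6}:5  {1,2,3,4,6}:10  {1,3,4,5,6}:30  {2,3,4,5,6}:20
  start at 0(j): 60
  start at 1(k): 30
  start at 5(i): 15
sum over floor = 105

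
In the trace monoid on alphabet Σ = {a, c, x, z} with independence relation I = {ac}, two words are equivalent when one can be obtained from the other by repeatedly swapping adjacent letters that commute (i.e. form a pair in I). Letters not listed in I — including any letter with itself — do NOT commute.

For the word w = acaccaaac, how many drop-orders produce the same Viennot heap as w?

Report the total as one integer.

126

piece 0:a — minimal
piece 1:c — minimal
piece 2:a rests on {0:a}
piece 3:c rests on {1:c}
piece 4:c rests on {3:c}
piece 5:a rests on {2:a}
piece 6:a rests on {5:a}
piece 7:a rests on {6:a}
piece 8:c rests on {4:c}
minimal pieces: {0:a, 1:c}
ways to finish when only these pieces remain (= sum over removing one remaining piece with nothing left below it):
  1 left: {7}→1  {8}→1
  2 left: {4,8}→1  {6,7}→1  {7,8}→2
  3 left: {3,4,8}→1  {4,7,8}→3  {5,6,7}→1  {6,7,8}→3
  4 left: {1,3,4,8}→1  {2,5,6,7}→1  {3,4,7,8}→4  {4,6,7,8}→6  {5,6,7,8}→4
  5 left: {0,2,5,6,7}→1  {1,3,4,7,8}→5  {2,5,6,7,8}→5  {3,4,6,7,8}→10  {4,5,6,7,8}→10
  6 left: {0,2,5,6,7,8}→6  {1,3,4,6,7,8}→15  {2,4,5,6,7,8}→15  {3,4,5,6,7,8}→20
  7 left: {0,2,4,5,6,7,8}→21  {1,3,4,5,6,7,8}→35  {2,3,4,5,6,7,8}→35
  placing 0:a first → 70 extensions
  placing 1:c first → 56 extensions
total linear extensions = 126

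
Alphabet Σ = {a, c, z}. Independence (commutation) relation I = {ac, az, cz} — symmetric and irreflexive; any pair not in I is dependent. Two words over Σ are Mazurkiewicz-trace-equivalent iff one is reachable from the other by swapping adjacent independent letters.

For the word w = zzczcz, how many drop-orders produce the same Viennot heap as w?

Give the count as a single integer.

0(z) covers ∅
1(z) covers 0:z
2(c) covers ∅
3(z) covers 1:z
4(c) covers 2:c
5(z) covers 3:z
floor of heap: 0:z, 2:c
completions by unplaced set U, small U first (add the entries for U minus each lowest piece of U):
  |U|=1: {4}:1  {5}:1
  |U|=2: {2,4}:1  {3,5}:1  {4,5}:2
  |U|=3: {1,3,5}:1  {2,4,5}:3  {3,4,5}:3
  |U|=4: {0,1,3,5}:1  {1,3,4,5}:4  {2,3,4,5}:6
  start at 0(z): 10
  start at 2(c): 5
sum over floor = 15

15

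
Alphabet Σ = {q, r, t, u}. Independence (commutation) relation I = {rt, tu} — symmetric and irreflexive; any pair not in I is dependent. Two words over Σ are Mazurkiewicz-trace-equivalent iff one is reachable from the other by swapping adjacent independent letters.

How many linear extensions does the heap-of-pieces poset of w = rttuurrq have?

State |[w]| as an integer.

piece 0:r — minimal
piece 1:t — minimal
piece 2:t rests on {1:t}
piece 3:u rests on {0:r}
piece 4:u rests on {3:u}
piece 5:r rests on {4:u}
piece 6:r rests on {5:r}
piece 7:q rests on {2:t, 6:r}
minimal pieces: {0:r, 1:t}
ways to finish when only these pieces remain (= sum over removing one remaining piece with nothing left below it):
  1 left: {7}→1
  2 left: {2,7}→1  {6,7}→1
  3 left: {1,2,7}→1  {2,6,7}→2  {5,6,7}→1
  4 left: {1,2,6,7}→3  {2,5,6,7}→3  {4,5,6,7}→1
  5 left: {1,2,5,6,7}→6  {2,4,5,6,7}→4  {3,4,5,6,7}→1
  6 left: {0,3,4,5,6,7}→1  {1,2,4,5,6,7}→10  {2,3,4,5,6,7}→5
  placing 0:r first → 15 extensions
  placing 1:t first → 6 extensions
total linear extensions = 21

21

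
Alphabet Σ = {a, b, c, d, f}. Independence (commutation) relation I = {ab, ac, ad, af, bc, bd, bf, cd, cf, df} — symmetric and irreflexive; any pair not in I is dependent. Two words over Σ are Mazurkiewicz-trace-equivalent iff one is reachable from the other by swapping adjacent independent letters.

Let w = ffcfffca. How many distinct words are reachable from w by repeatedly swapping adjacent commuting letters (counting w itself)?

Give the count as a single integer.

168

#0=f has no predecessor
#1=f depends on [0:f]
#2=c has no predecessor
#3=f depends on [1:f]
#4=f depends on [3:f]
#5=f depends on [4:f]
#6=c depends on [2:c]
#7=a has no predecessor
sources: [0:f, 2:c, 7:a]
N(rest) = Σ N(rest − s) over sources s of rest; N(one piece) = 1:
  size 1 → [5]=1  [6]=1  [7]=1
  size 2 → [2,6]=1  [4,5]=1  [5,6]=2  [5,7]=2  [6,7]=2
  size 3 → [2,5,6]=3  [2,6,7]=3  [3,4,5]=1  [4,5,6]=3  [4,5,7]=3  [5,6,7]=6
  size 4 → [1,3,4,5]=1  [2,4,5,6]=6  [2,5,6,7]=12  [3,4,5,6]=4  [3,4,5,7]=4  [4,5,6,7]=12
  size 5 → [0,1,3,4,5]=1  [1,3,4,5,6]=5  [1,3,4,5,7]=5  [2,3,4,5,6]=10  [2,4,5,6,7]=30  [3,4,5,6,7]=20
  size 6 → [0,1,3,4,5,6]=6  [0,1,3,4,5,7]=6  [1,2,3,4,5,6]=15  [1,3,4,5,6,7]=30  [2,3,4,5,6,7]=60
  first=0(f) contributes 105
  first=2(c) contributes 42
  first=7(a) contributes 21
|[w]| = 168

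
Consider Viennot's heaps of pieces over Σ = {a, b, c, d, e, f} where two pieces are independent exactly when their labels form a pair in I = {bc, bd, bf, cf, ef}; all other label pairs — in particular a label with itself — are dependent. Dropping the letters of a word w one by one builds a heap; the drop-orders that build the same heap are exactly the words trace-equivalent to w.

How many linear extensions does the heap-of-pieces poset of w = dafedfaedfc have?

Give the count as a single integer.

0(d) covers ∅
1(a) covers 0:d
2(f) covers 1:a
3(e) covers 1:a
4(d) covers 2:f, 3:e
5(f) covers 4:d
6(a) covers 5:f
7(e) covers 6:a
8(d) covers 7:e
9(f) covers 8:d
10(c) covers 8:d
floor of heap: 0:d
completions by unplaced set U, small U first (add the entries for U minus each lowest piece of U):
  |U|=1: {9}:1  {10}:1
  |U|=2: {9,10}:2
  |U|=3: {8,9,10}:2
  |U|=4: {7,8,9,10}:2
  |U|=5: {6,7,8,9,10}:2
  |U|=6: {5,6,7,8,9,10}:2
  |U|=7: {4,5,6,7,8,9,10}:2
  |U|=8: {2,4,5,6,7,8,9,10}:2  {3,4,5,6,7,8,9,10}:2
  |U|=9: {2,3,4,5,6,7,8,9,10}:4
  start at 0(d): 4

4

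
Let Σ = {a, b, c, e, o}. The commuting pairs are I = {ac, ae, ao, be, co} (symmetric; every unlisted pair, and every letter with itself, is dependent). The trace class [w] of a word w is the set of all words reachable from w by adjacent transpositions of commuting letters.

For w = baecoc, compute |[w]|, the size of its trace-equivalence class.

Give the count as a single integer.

27

piece 0:b — minimal
piece 1:a rests on {0:b}
piece 2:e — minimal
piece 3:c rests on {0:b, 2:e}
piece 4:o rests on {0:b, 2:e}
piece 5:c rests on {3:c}
minimal pieces: {0:b, 2:e}
ways to finish when only these pieces remain (= sum over removing one remaining piece with nothing left below it):
  1 left: {1}→1  {4}→1  {5}→1
  2 left: {1,4}→2  {1,5}→2  {3,5}→1  {4,5}→2
  3 left: {1,3,5}→3  {1,4,5}→6  {3,4,5}→3
  4 left: {1,3,4,5}→12  {2,3,4,5}→3
  placing 0:b first → 15 extensions
  placing 2:e first → 12 extensions
total linear extensions = 27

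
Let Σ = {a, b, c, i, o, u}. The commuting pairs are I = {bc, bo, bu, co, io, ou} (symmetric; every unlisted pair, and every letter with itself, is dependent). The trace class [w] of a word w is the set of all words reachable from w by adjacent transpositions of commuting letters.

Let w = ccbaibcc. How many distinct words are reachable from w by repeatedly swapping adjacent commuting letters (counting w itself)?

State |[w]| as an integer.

9

drop 0:c onto floor
drop 1:c onto {0:c}
drop 2:b onto floor
drop 3:a onto {1:c, 2:b}
drop 4:i onto {3:a}
drop 5:b onto {4:i}
drop 6:c onto {4:i}
drop 7:c onto {6:c}
ground layer = {0:c, 2:b}
drop-orders for the pieces not yet dropped (sum over which currently-grounded one goes next):
  1 to go: {5} 1  {7} 1
  2 to go: {5,7} 2  {6,7} 1
  3 to go: {5,6,7} 3
  4 to go: {4,5,6,7} 3
  5 to go: {3,4,5,6,7} 3
  6 to go: {1,3,4,5,6,7} 3  {2,3,4,5,6,7} 3
  if 0:c drops first: 6 orders
  if 2:b drops first: 3 orders
heap linearizations: 9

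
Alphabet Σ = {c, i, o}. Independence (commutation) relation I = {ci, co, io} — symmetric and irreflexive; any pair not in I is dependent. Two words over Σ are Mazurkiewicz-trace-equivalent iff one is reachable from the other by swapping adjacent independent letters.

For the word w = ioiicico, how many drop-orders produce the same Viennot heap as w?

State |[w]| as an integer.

420

0(i) covers ∅
1(o) covers ∅
2(i) covers 0:i
3(i) covers 2:i
4(c) covers ∅
5(i) covers 3:i
6(c) covers 4:c
7(o) covers 1:o
floor of heap: 0:i, 1:o, 4:c
completions by unplaced set U, small U first (add the entries for U minus each lowest piece of U):
  |U|=1: {5}:1  {6}:1  {7}:1
  |U|=2: {1,7}:1  {3,5}:1  {4,6}:1  {5,6}:2  {5,7}:2  {6,7}:2
  |U|=3: {1,5,7}:3  {1,6,7}:3  {2,3,5}:1  {3,5,6}:3  {3,5,7}:3  {4,5,6}:3  {4,6,7}:3  {5,6,7}:6
  |U|=4: {0,2,3,5}:1  {1,3,5,7}:6  {1,4,6,7}:6  {1,5,6,7}:12  {2,3,5,6}:4  {2,3,5,7}:4  {3,4,5,6}:6  {3,5,6,7}:12  {4,5,6,7}:12
  |U|=5: {0,2,3,5,6}:5  {0,2,3,5,7}:5  {1,2,3,5,7}:10  {1,3,5,6,7}:30  {1,4,5,6,7}:30  {2,3,4,5,6}:10  {2,3,5,6,7}:20  {3,4,5,6,7}:30
  |U|=6: {0,1,2,3,5,7}:15  {0,2,3,4,5,6}:15  {0,2,3,5,6,7}:30  {1,2,3,5,6,7}:60  {1,3,4,5,6,7}:90  {2,3,4,5,6,7}:60
  start at 0(i): 210
  start at 1(o): 105
  start at 4(c): 105
sum over floor = 420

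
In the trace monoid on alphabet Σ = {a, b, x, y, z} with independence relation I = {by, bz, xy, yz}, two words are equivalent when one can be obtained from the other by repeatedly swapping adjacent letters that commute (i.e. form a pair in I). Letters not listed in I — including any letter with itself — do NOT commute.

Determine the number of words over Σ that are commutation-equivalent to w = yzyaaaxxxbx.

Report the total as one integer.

drop 0:y onto floor
drop 1:z onto floor
drop 2:y onto {0:y}
drop 3:a onto {1:z, 2:y}
drop 4:a onto {3:a}
drop 5:a onto {4:a}
drop 6:x onto {5:a}
drop 7:x onto {6:x}
drop 8:x onto {7:x}
drop 9:b onto {8:x}
drop 10:x onto {9:b}
ground layer = {0:y, 1:z}
drop-orders for the pieces not yet dropped (sum over which currently-grounded one goes next):
  1 to go: {10} 1
  2 to go: {9,10} 1
  3 to go: {8,9,10} 1
  4 to go: {7,8,9,10} 1
  5 to go: {6,7,8,9,10} 1
  6 to go: {5,6,7,8,9,10} 1
  7 to go: {4,5,6,7,8,9,10} 1
  8 to go: {3,4,5,6,7,8,9,10} 1
  9 to go: {1,3,4,5,6,7,8,9,10} 1  {2,3,4,5,6,7,8,9,10} 1
  if 0:y drops first: 2 orders
  if 1:z drops first: 1 orders
heap linearizations: 3

3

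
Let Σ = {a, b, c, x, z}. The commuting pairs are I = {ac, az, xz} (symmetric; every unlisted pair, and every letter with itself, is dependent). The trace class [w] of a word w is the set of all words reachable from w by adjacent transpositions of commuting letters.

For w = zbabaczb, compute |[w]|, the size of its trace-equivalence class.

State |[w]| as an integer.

3

drop 0:z onto floor
drop 1:b onto {0:z}
drop 2:a onto {1:b}
drop 3:b onto {2:a}
drop 4:a onto {3:b}
drop 5:c onto {3:b}
drop 6:z onto {5:c}
drop 7:b onto {4:a, 6:z}
ground layer = {0:z}
drop-orders for the pieces not yet dropped (sum over which currently-grounded one goes next):
  1 to go: {7} 1
  2 to go: {4,7} 1  {6,7} 1
  3 to go: {4,6,7} 2  {5,6,7} 1
  4 to go: {4,5,6,7} 3
  5 to go: {3,4,5,6,7} 3
  6 to go: {2,3,4,5,6,7} 3
  if 0:z drops first: 3 orders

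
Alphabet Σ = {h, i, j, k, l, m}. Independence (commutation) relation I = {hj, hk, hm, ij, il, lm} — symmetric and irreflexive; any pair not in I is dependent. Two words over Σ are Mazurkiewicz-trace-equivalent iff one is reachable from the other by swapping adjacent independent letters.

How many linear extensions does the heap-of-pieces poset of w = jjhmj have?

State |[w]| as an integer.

5

#0=j has no predecessor
#1=j depends on [0:j]
#2=h has no predecessor
#3=m depends on [1:j]
#4=j depends on [3:m]
sources: [0:j, 2:h]
N(rest) = Σ N(rest − s) over sources s of rest; N(one piece) = 1:
  size 1 → [2]=1  [4]=1
  size 2 → [2,4]=2  [3,4]=1
  size 3 → [1,3,4]=1  [2,3,4]=3
  first=0(j) contributes 4
  first=2(h) contributes 1
|[w]| = 5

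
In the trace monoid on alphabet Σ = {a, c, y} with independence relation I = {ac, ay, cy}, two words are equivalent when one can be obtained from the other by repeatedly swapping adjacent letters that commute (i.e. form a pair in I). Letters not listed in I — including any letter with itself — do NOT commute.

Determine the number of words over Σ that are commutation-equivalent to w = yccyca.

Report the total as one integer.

0(y) covers ∅
1(c) covers ∅
2(c) covers 1:c
3(y) covers 0:y
4(c) covers 2:c
5(a) covers ∅
floor of heap: 0:y, 1:c, 5:a
completions by unplaced set U, small U first (add the entries for U minus each lowest piece of U):
  |U|=1: {3}:1  {4}:1  {5}:1
  |U|=2: {0,3}:1  {2,4}:1  {3,4}:2  {3,5}:2  {4,5}:2
  |U|=3: {0,3,4}:3  {0,3,5}:3  {1,2,4}:1  {2,3,4}:3  {2,4,5}:3  {3,4,5}:6
  |U|=4: {0,2,3,4}:6  {0,3,4,5}:12  {1,2,3,4}:4  {1,2,4,5}:4  {2,3,4,5}:12
  start at 0(y): 20
  start at 1(c): 30
  start at 5(a): 10
sum over floor = 60

60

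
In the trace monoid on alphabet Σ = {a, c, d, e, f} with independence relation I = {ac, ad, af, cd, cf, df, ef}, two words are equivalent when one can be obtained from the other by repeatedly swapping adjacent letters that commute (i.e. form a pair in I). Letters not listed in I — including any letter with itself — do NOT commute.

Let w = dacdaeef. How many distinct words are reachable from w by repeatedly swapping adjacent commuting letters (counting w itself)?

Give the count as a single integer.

0(d) covers ∅
1(a) covers ∅
2(c) covers ∅
3(d) covers 0:d
4(a) covers 1:a
5(e) covers 2:c, 3:d, 4:a
6(e) covers 5:e
7(f) covers ∅
floor of heap: 0:d, 1:a, 2:c, 7:f
completions by unplaced set U, small U first (add the entries for U minus each lowest piece of U):
  |U|=1: {6}:1  {7}:1
  |U|=2: {5,6}:1  {6,7}:2
  |U|=3: {2,5,6}:1  {3,5,6}:1  {4,5,6}:1  {5,6,7}:3
  |U|=4: {0,3,5,6}:1  {1,4,5,6}:1  {2,3,5,6}:2  {2,4,5,6}:2  {2,5,6,7}:4  {3,4,5,6}:2  {3,5,6,7}:4  {4,5,6,7}:4
  |U|=5: {0,2,3,5,6}:3  {0,3,4,5,6}:3  {0,3,5,6,7}:5  {1,2,4,5,6}:3  {1,3,4,5,6}:3  {1,4,5,6,7}:5  {2,3,4,5,6}:6  {2,3,5,6,7}:10  {2,4,5,6,7}:10  {3,4,5,6,7}:10
  |U|=6: {0,1,3,4,5,6}:6  {0,2,3,4,5,6}:12  {0,2,3,5,6,7}:18  {0,3,4,5,6,7}:18  {1,2,3,4,5,6}:12  {1,2,4,5,6,7}:18  {1,3,4,5,6,7}:18  {2,3,4,5,6,7}:36
  start at 0(d): 84
  start at 1(a): 84
  start at 2(c): 42
  start at 7(f): 30
sum over floor = 240

240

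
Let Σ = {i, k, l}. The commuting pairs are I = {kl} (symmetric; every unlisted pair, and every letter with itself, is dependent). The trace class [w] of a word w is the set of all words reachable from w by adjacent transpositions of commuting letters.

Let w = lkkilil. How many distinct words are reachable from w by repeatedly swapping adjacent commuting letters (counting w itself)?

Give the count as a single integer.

drop 0:l onto floor
drop 1:k onto floor
drop 2:k onto {1:k}
drop 3:i onto {0:l, 2:k}
drop 4:l onto {3:i}
drop 5:i onto {4:l}
drop 6:l onto {5:i}
ground layer = {0:l, 1:k}
drop-orders for the pieces not yet dropped (sum over which currently-grounded one goes next):
  1 to go: {6} 1
  2 to go: {5,6} 1
  3 to go: {4,5,6} 1
  4 to go: {3,4,5,6} 1
  5 to go: {0,3,4,5,6} 1  {2,3,4,5,6} 1
  if 0:l drops first: 1 orders
  if 1:k drops first: 2 orders
heap linearizations: 3

3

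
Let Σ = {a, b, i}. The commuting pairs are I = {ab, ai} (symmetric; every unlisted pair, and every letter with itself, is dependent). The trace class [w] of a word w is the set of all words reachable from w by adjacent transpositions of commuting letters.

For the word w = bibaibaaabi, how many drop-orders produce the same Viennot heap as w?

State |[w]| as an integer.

330

piece 0:b — minimal
piece 1:i rests on {0:b}
piece 2:b rests on {1:i}
piece 3:a — minimal
piece 4:i rests on {2:b}
piece 5:b rests on {4:i}
piece 6:a rests on {3:a}
piece 7:a rests on {6:a}
piece 8:a rests on {7:a}
piece 9:b rests on {5:b}
piece 10:i rests on {9:b}
minimal pieces: {0:b, 3:a}
ways to finish when only these pieces remain (= sum over removing one remaining piece with nothing left below it):
  1 left: {8}→1  {10}→1
  2 left: {7,8}→1  {8,10}→2  {9,10}→1
  3 left: {5,9,10}→1  {6,7,8}→1  {7,8,10}→3  {8,9,10}→3
  4 left: {3,6,7,8}→1  {4,5,9,10}→1  {5,8,9,10}→4  {6,7,8,10}→4  {7,8,9,10}→6
  5 left: {2,4,5,9,10}→1  {3,6,7,8,10}→5  {4,5,8,9,10}→5  {5,7,8,9,10}→10  {6,7,8,9,10}→10
  6 left: {1,2,4,5,9,10}→1  {2,4,5,8,9,10}→6  {3,6,7,8,9,10}→15  {4,5,7,8,9,10}→15  {5,6,7,8,9,10}→20
  7 left: {0,1,2,4,5,9,10}→1  {1,2,4,5,8,9,10}→7  {2,4,5,7,8,9,10}→21  {3,5,6,7,8,9,10}→35  {4,5,6,7,8,9,10}→35
  8 left: {0,1,2,4,5,8,9,10}→8  {1,2,4,5,7,8,9,10}→28  {2,4,5,6,7,8,9,10}→56  {3,4,5,6,7,8,9,10}→70
  9 left: {0,1,2,4,5,7,8,9,10}→36  {1,2,4,5,6,7,8,9,10}→84  {2,3,4,5,6,7,8,9,10}→126
  placing 0:b first → 210 extensions
  placing 3:a first → 120 extensions
total linear extensions = 330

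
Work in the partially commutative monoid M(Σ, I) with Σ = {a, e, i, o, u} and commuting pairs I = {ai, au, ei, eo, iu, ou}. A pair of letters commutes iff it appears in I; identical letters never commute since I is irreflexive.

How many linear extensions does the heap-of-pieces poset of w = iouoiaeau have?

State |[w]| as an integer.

drop 0:i onto floor
drop 1:o onto {0:i}
drop 2:u onto floor
drop 3:o onto {1:o}
drop 4:i onto {3:o}
drop 5:a onto {3:o}
drop 6:e onto {2:u, 5:a}
drop 7:a onto {6:e}
drop 8:u onto {6:e}
ground layer = {0:i, 2:u}
drop-orders for the pieces not yet dropped (sum over which currently-grounded one goes next):
  1 to go: {4} 1  {7} 1  {8} 1
  2 to go: {4,7} 2  {4,8} 2  {7,8} 2
  3 to go: {4,7,8} 6  {6,7,8} 2
  4 to go: {2,6,7,8} 2  {4,6,7,8} 8  {5,6,7,8} 2
  5 to go: {2,4,6,7,8} 10  {2,5,6,7,8} 4  {4,5,6,7,8} 10
  6 to go: {2,4,5,6,7,8} 24  {3,4,5,6,7,8} 10
  7 to go: {1,3,4,5,6,7,8} 10  {2,3,4,5,6,7,8} 34
  if 0:i drops first: 44 orders
  if 2:u drops first: 10 orders
heap linearizations: 54

54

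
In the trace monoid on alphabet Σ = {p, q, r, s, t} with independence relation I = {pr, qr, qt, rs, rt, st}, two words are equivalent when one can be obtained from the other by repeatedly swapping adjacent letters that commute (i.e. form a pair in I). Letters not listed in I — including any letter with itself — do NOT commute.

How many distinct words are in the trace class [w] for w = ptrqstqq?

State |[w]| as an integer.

piece 0:p — minimal
piece 1:t rests on {0:p}
piece 2:r — minimal
piece 3:q rests on {0:p}
piece 4:s rests on {3:q}
piece 5:t rests on {1:t}
piece 6:q rests on {4:s}
piece 7:q rests on {6:q}
minimal pieces: {0:p, 2:r}
ways to finish when only these pieces remain (= sum over removing one remaining piece with nothing left below it):
  1 left: {2}→1  {5}→1  {7}→1
  2 left: {1,5}→1  {2,5}→2  {2,7}→2  {5,7}→2  {6,7}→1
  3 left: {1,2,5}→3  {1,5,7}→3  {2,5,7}→6  {2,6,7}→3  {4,6,7}→1  {5,6,7}→3
  4 left: {1,2,5,7}→12  {1,5,6,7}→6  {2,4,6,7}→4  {2,5,6,7}→12  {3,4,6,7}→1  {4,5,6,7}→4
  5 left: {1,2,5,6,7}→30  {1,4,5,6,7}→10  {2,3,4,6,7}→5  {2,4,5,6,7}→20  {3,4,5,6,7}→5
  6 left: {1,2,4,5,6,7}→60  {1,3,4,5,6,7}→15  {2,3,4,5,6,7}→30
  placing 0:p first → 105 extensions
  placing 2:r first → 15 extensions
total linear extensions = 120

120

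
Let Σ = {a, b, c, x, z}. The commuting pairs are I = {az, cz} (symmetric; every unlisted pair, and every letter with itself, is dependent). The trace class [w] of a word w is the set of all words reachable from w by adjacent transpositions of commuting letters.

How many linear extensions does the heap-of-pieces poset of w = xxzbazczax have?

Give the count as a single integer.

10

#0=x has no predecessor
#1=x depends on [0:x]
#2=z depends on [1:x]
#3=b depends on [2:z]
#4=a depends on [3:b]
#5=z depends on [3:b]
#6=c depends on [4:a]
#7=z depends on [5:z]
#8=a depends on [6:c]
#9=x depends on [7:z, 8:a]
sources: [0:x]
N(rest) = Σ N(rest − s) over sources s of rest; N(one piece) = 1:
  size 1 → [9]=1
  size 2 → [7,9]=1  [8,9]=1
  size 3 → [5,7,9]=1  [6,8,9]=1  [7,8,9]=2
  size 4 → [4,6,8,9]=1  [5,7,8,9]=3  [6,7,8,9]=3
  size 5 → [4,6,7,8,9]=4  [5,6,7,8,9]=6
  size 6 → [4,5,6,7,8,9]=10
  size 7 → [3,4,5,6,7,8,9]=10
  size 8 → [2,3,4,5,6,7,8,9]=10
  first=0(x) contributes 10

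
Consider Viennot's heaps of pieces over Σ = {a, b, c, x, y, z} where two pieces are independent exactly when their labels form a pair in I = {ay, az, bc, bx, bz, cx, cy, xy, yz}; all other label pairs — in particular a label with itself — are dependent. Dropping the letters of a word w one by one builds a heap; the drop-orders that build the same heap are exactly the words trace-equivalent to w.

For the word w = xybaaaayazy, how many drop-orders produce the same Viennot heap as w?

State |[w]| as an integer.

#0=x has no predecessor
#1=y has no predecessor
#2=b depends on [1:y]
#3=a depends on [0:x, 2:b]
#4=a depends on [3:a]
#5=a depends on [4:a]
#6=a depends on [5:a]
#7=y depends on [2:b]
#8=a depends on [6:a]
#9=z depends on [0:x]
#10=y depends on [7:y]
sources: [0:x, 1:y]
N(rest) = Σ N(rest − s) over sources s of rest; N(one piece) = 1:
  size 1 → [8]=1  [9]=1  [10]=1
  size 2 → [6,8]=1  [7,10]=1  [8,9]=2  [8,10]=2  [9,10]=2
  size 3 → [5,6,8]=1  [6,8,9]=3  [6,8,10]=3  [7,8,10]=3  [7,9,10]=3  [8,9,10]=6
  size 4 → [4,5,6,8]=1  [5,6,8,9]=4  [5,6,8,10]=4  [6,7,8,10]=6  [6,8,9,10]=12  [7,8,9,10]=12
  size 5 → [3,4,5,6,8]=1  [4,5,6,8,9]=5  [4,5,6,8,10]=5  [5,6,7,8,10]=10  [5,6,8,9,10]=20  [6,7,8,9,10]=30
  size 6 → [3,4,5,6,8,9]=6  [3,4,5,6,8,10]=6  [4,5,6,7,8,10]=15  [4,5,6,8,9,10]=30  [5,6,7,8,9,10]=60
  size 7 → [0,3,4,5,6,8,9]=6  [3,4,5,6,7,8,10]=21  [3,4,5,6,8,9,10]=42  [4,5,6,7,8,9,10]=105
  size 8 → [0,3,4,5,6,8,9,10]=48  [2,3,4,5,6,7,8,10]=21  [3,4,5,6,7,8,9,10]=168
  size 9 → [0,3,4,5,6,7,8,9,10]=216  [1,2,3,4,5,6,7,8,10]=21  [2,3,4,5,6,7,8,9,10]=189
  first=0(x) contributes 210
  first=1(y) contributes 405
|[w]| = 615

615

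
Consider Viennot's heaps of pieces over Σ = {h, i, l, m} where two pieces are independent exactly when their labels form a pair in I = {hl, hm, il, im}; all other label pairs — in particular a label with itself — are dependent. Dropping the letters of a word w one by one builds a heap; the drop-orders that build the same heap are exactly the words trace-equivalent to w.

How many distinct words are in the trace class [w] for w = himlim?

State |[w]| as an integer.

0(h) covers ∅
1(i) covers 0:h
2(m) covers ∅
3(l) covers 2:m
4(i) covers 1:i
5(m) covers 3:l
floor of heap: 0:h, 2:m
completions by unplaced set U, small U first (add the entries for U minus each lowest piece of U):
  |U|=1: {4}:1  {5}:1
  |U|=2: {1,4}:1  {3,5}:1  {4,5}:2
  |U|=3: {0,1,4}:1  {1,4,5}:3  {2,3,5}:1  {3,4,5}:3
  |U|=4: {0,1,4,5}:4  {1,3,4,5}:6  {2,3,4,5}:4
  start at 0(h): 10
  start at 2(m): 10
sum over floor = 20

20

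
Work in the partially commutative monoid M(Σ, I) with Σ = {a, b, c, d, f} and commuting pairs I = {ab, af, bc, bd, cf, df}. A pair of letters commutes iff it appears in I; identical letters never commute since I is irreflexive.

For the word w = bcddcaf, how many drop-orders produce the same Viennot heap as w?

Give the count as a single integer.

#0=b has no predecessor
#1=c has no predecessor
#2=d depends on [1:c]
#3=d depends on [2:d]
#4=c depends on [3:d]
#5=a depends on [4:c]
#6=f depends on [0:b]
sources: [0:b, 1:c]
N(rest) = Σ N(rest − s) over sources s of rest; N(one piece) = 1:
  size 1 → [5]=1  [6]=1
  size 2 → [0,6]=1  [4,5]=1  [5,6]=2
  size 3 → [0,5,6]=3  [3,4,5]=1  [4,5,6]=3
  size 4 → [0,4,5,6]=6  [2,3,4,5]=1  [3,4,5,6]=4
  size 5 → [0,3,4,5,6]=10  [1,2,3,4,5]=1  [2,3,4,5,6]=5
  first=0(b) contributes 6
  first=1(c) contributes 15
|[w]| = 21

21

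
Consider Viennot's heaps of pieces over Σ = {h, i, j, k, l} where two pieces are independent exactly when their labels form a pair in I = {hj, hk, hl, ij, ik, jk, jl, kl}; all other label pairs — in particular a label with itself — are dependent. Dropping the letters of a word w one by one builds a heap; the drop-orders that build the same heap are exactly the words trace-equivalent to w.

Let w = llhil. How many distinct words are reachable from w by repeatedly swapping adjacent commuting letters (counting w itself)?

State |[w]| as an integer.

3

drop 0:l onto floor
drop 1:l onto {0:l}
drop 2:h onto floor
drop 3:i onto {1:l, 2:h}
drop 4:l onto {3:i}
ground layer = {0:l, 2:h}
drop-orders for the pieces not yet dropped (sum over which currently-grounded one goes next):
  1 to go: {4} 1
  2 to go: {3,4} 1
  3 to go: {1,3,4} 1  {2,3,4} 1
  if 0:l drops first: 2 orders
  if 2:h drops first: 1 orders
heap linearizations: 3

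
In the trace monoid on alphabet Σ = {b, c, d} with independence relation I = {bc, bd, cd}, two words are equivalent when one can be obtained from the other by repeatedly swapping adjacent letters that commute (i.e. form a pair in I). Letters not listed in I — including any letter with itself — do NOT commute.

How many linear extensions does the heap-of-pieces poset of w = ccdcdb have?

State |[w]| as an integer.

drop 0:c onto floor
drop 1:c onto {0:c}
drop 2:d onto floor
drop 3:c onto {1:c}
drop 4:d onto {2:d}
drop 5:b onto floor
ground layer = {0:c, 2:d, 5:b}
drop-orders for the pieces not yet dropped (sum over which currently-grounded one goes next):
  1 to go: {3} 1  {4} 1  {5} 1
  2 to go: {1,3} 1  {2,4} 1  {3,4} 2  {3,5} 2  {4,5} 2
  3 to go: {0,1,3} 1  {1,3,4} 3  {1,3,5} 3  {2,3,4} 3  {2,4,5} 3  {3,4,5} 6
  4 to go: {0,1,3,4} 4  {0,1,3,5} 4  {1,2,3,4} 6  {1,3,4,5} 12  {2,3,4,5} 12
  if 0:c drops first: 30 orders
  if 2:d drops first: 20 orders
  if 5:b drops first: 10 orders
heap linearizations: 60

60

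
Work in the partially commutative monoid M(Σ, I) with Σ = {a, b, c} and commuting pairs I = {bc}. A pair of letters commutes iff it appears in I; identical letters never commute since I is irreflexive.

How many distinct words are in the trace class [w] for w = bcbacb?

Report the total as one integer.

#0=b has no predecessor
#1=c has no predecessor
#2=b depends on [0:b]
#3=a depends on [1:c, 2:b]
#4=c depends on [3:a]
#5=b depends on [3:a]
sources: [0:b, 1:c]
N(rest) = Σ N(rest − s) over sources s of rest; N(one piece) = 1:
  size 1 → [4]=1  [5]=1
  size 2 → [4,5]=2
  size 3 → [3,4,5]=2
  size 4 → [1,3,4,5]=2  [2,3,4,5]=2
  first=0(b) contributes 4
  first=1(c) contributes 2
|[w]| = 6

6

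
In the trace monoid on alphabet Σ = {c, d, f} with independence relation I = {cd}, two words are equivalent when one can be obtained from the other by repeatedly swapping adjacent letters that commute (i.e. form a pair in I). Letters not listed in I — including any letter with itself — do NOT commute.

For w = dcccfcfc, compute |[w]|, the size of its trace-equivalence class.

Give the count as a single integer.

4

piece 0:d — minimal
piece 1:c — minimal
piece 2:c rests on {1:c}
piece 3:c rests on {2:c}
piece 4:f rests on {0:d, 3:c}
piece 5:c rests on {4:f}
piece 6:f rests on {5:c}
piece 7:c rests on {6:f}
minimal pieces: {0:d, 1:c}
ways to finish when only these pieces remain (= sum over removing one remaining piece with nothing left below it):
  1 left: {7}→1
  2 left: {6,7}→1
  3 left: {5,6,7}→1
  4 left: {4,5,6,7}→1
  5 left: {0,4,5,6,7}→1  {3,4,5,6,7}→1
  6 left: {0,3,4,5,6,7}→2  {2,3,4,5,6,7}→1
  placing 0:d first → 1 extensions
  placing 1:c first → 3 extensions
total linear extensions = 4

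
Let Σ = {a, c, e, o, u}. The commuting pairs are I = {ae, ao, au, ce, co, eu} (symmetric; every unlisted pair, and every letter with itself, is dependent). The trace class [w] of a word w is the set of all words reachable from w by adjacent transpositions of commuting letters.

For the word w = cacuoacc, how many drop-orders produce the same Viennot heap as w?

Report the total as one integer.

7

drop 0:c onto floor
drop 1:a onto {0:c}
drop 2:c onto {1:a}
drop 3:u onto {2:c}
drop 4:o onto {3:u}
drop 5:a onto {2:c}
drop 6:c onto {3:u, 5:a}
drop 7:c onto {6:c}
ground layer = {0:c}
drop-orders for the pieces not yet dropped (sum over which currently-grounded one goes next):
  1 to go: {4} 1  {7} 1
  2 to go: {4,7} 2  {6,7} 1
  3 to go: {4,6,7} 3  {5,6,7} 1
  4 to go: {3,4,6,7} 3  {4,5,6,7} 4
  5 to go: {3,4,5,6,7} 7
  6 to go: {2,3,4,5,6,7} 7
  if 0:c drops first: 7 orders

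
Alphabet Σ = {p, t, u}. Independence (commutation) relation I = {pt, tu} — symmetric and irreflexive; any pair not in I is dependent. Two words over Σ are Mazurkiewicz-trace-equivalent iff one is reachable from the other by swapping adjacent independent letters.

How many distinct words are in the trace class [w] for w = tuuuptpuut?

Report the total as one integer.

120

#0=t has no predecessor
#1=u has no predecessor
#2=u depends on [1:u]
#3=u depends on [2:u]
#4=p depends on [3:u]
#5=t depends on [0:t]
#6=p depends on [4:p]
#7=u depends on [6:p]
#8=u depends on [7:u]
#9=t depends on [5:t]
sources: [0:t, 1:u]
N(rest) = Σ N(rest − s) over sources s of rest; N(one piece) = 1:
  size 1 → [8]=1  [9]=1
  size 2 → [5,9]=1  [7,8]=1  [8,9]=2
  size 3 → [0,5,9]=1  [5,8,9]=3  [6,7,8]=1  [7,8,9]=3
  size 4 → [0,5,8,9]=4  [4,6,7,8]=1  [5,7,8,9]=6  [6,7,8,9]=4
  size 5 → [0,5,7,8,9]=10  [3,4,6,7,8]=1  [4,6,7,8,9]=5  [5,6,7,8,9]=10
  size 6 → [0,5,6,7,8,9]=20  [2,3,4,6,7,8]=1  [3,4,6,7,8,9]=6  [4,5,6,7,8,9]=15
  size 7 → [0,4,5,6,7,8,9]=35  [1,2,3,4,6,7,8]=1  [2,3,4,6,7,8,9]=7  [3,4,5,6,7,8,9]=21
  size 8 → [0,3,4,5,6,7,8,9]=56  [1,2,3,4,6,7,8,9]=8  [2,3,4,5,6,7,8,9]=28
  first=0(t) contributes 36
  first=1(u) contributes 84
|[w]| = 120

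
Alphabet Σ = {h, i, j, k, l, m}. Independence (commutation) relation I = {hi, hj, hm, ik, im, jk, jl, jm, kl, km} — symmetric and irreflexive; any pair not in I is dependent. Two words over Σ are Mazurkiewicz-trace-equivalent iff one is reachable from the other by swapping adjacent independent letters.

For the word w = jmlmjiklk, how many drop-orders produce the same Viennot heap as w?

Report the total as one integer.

576

piece 0:j — minimal
piece 1:m — minimal
piece 2:l rests on {1:m}
piece 3:m rests on {2:l}
piece 4:j rests on {0:j}
piece 5:i rests on {2:l, 4:j}
piece 6:k — minimal
piece 7:l rests on {3:m, 5:i}
piece 8:k rests on {6:k}
minimal pieces: {0:j, 1:m, 6:k}
ways to finish when only these pieces remain (= sum over removing one remaining piece with nothing left below it):
  1 left: {7}→1  {8}→1
  2 left: {3,7}→1  {5,7}→1  {6,8}→1  {7,8}→2
  3 left: {3,5,7}→2  {3,7,8}→3  {4,5,7}→1  {5,7,8}→3  {6,7,8}→3
  4 left: {0,4,5,7}→1  {2,3,5,7}→2  {3,4,5,7}→3  {3,5,7,8}→8  {3,6,7,8}→6  {4,5,7,8}→4  {5,6,7,8}→6
  5 left: {0,3,4,5,7}→4  {0,4,5,7,8}→5  {1,2,3,5,7}→2  {2,3,4,5,7}→5  {2,3,5,7,8}→10  {3,4,5,7,8}→15  {3,5,6,7,8}→20  {4,5,6,7,8}→10
  6 left: {0,2,3,4,5,7}→9  {0,3,4,5,7,8}→24  {0,4,5,6,7,8}→15  {1,2,3,4,5,7}→7  {1,2,3,5,7,8}→12  {2,3,4,5,7,8}→30  {2,3,5,6,7,8}→30  {3,4,5,6,7,8}→45
  7 left: {0,1,2,3,4,5,7}→16  {0,2,3,4,5,7,8}→63  {0,3,4,5,6,7,8}→84  {1,2,3,4,5,7,8}→49  {1,2,3,5,6,7,8}→42  {2,3,4,5,6,7,8}→105
  placing 0:j first → 196 extensions
  placing 1:m first → 252 extensions
  placing 6:k first → 128 extensions
total linear extensions = 576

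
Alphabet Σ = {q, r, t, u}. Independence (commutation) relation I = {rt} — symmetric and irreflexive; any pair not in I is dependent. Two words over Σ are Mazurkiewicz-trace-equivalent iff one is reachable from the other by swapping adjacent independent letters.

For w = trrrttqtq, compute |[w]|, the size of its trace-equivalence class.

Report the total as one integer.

piece 0:t — minimal
piece 1:r — minimal
piece 2:r rests on {1:r}
piece 3:r rests on {2:r}
piece 4:t rests on {0:t}
piece 5:t rests on {4:t}
piece 6:q rests on {3:r, 5:t}
piece 7:t rests on {6:q}
piece 8:q rests on {7:t}
minimal pieces: {0:t, 1:r}
ways to finish when only these pieces remain (= sum over removing one remaining piece with nothing left below it):
  1 left: {8}→1
  2 left: {7,8}→1
  3 left: {6,7,8}→1
  4 left: {3,6,7,8}→1  {5,6,7,8}→1
  5 left: {2,3,6,7,8}→1  {3,5,6,7,8}→2  {4,5,6,7,8}→1
  6 left: {0,4,5,6,7,8}→1  {1,2,3,6,7,8}→1  {2,3,5,6,7,8}→3  {3,4,5,6,7,8}→3
  7 left: {0,3,4,5,6,7,8}→4  {1,2,3,5,6,7,8}→4  {2,3,4,5,6,7,8}→6
  placing 0:t first → 10 extensions
  placing 1:r first → 10 extensions
total linear extensions = 20

20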